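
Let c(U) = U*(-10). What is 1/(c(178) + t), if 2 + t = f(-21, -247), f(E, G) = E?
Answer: -1/1803 ≈ -0.00055463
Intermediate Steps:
c(U) = -10*U
t = -23 (t = -2 - 21 = -23)
1/(c(178) + t) = 1/(-10*178 - 23) = 1/(-1780 - 23) = 1/(-1803) = -1/1803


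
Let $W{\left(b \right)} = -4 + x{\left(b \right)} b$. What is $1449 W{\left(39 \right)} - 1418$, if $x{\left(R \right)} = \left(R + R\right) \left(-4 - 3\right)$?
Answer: $-30862220$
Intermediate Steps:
$x{\left(R \right)} = - 14 R$ ($x{\left(R \right)} = 2 R \left(-7\right) = - 14 R$)
$W{\left(b \right)} = -4 - 14 b^{2}$ ($W{\left(b \right)} = -4 + - 14 b b = -4 - 14 b^{2}$)
$1449 W{\left(39 \right)} - 1418 = 1449 \left(-4 - 14 \cdot 39^{2}\right) - 1418 = 1449 \left(-4 - 21294\right) - 1418 = 1449 \left(-21298\right) - 1418 = -30860802 - 1418 = -30862220$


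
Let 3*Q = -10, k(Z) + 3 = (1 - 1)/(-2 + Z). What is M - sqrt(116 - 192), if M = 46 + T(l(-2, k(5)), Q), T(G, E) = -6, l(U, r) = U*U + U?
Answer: 40 - 2*I*sqrt(19) ≈ 40.0 - 8.7178*I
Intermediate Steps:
k(Z) = -3 (k(Z) = -3 + (1 - 1)/(-2 + Z) = -3 + 0/(-2 + Z) = -3 + 0 = -3)
l(U, r) = U + U**2 (l(U, r) = U**2 + U = U + U**2)
Q = -10/3 (Q = (1/3)*(-10) = -10/3 ≈ -3.3333)
M = 40 (M = 46 - 6 = 40)
M - sqrt(116 - 192) = 40 - sqrt(116 - 192) = 40 - sqrt(-76) = 40 - 2*I*sqrt(19)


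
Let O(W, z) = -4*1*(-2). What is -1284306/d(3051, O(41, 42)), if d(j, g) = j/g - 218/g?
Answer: -10274448/2833 ≈ -3626.7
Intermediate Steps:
O(W, z) = 8 (O(W, z) = -4*(-2) = 8)
d(j, g) = -218/g + j/g
-1284306/d(3051, O(41, 42)) = -1284306*8/(-218 + 3051) = -1284306/((⅛)*2833) = -1284306/2833/8 = -1284306*8/2833 = -10274448/2833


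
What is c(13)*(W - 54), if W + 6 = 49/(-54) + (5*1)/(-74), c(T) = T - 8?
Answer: -304570/999 ≈ -304.88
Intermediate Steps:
c(T) = -8 + T
W = -6968/999 (W = -6 + (49/(-54) + (5*1)/(-74)) = -6 + (49*(-1/54) + 5*(-1/74)) = -6 + (-49/54 - 5/74) = -6 - 974/999 = -6968/999 ≈ -6.9750)
c(13)*(W - 54) = (-8 + 13)*(-6968/999 - 54) = 5*(-60914/999) = -304570/999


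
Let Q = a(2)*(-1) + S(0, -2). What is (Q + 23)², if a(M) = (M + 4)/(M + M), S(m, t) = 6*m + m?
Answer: 1849/4 ≈ 462.25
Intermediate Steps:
S(m, t) = 7*m
a(M) = (4 + M)/(2*M) (a(M) = (4 + M)/((2*M)) = (4 + M)*(1/(2*M)) = (4 + M)/(2*M))
Q = -3/2 (Q = ((½)*(4 + 2)/2)*(-1) + 7*0 = ((½)*(½)*6)*(-1) + 0 = (3/2)*(-1) + 0 = -3/2 + 0 = -3/2 ≈ -1.5000)
(Q + 23)² = (-3/2 + 23)² = (43/2)² = 1849/4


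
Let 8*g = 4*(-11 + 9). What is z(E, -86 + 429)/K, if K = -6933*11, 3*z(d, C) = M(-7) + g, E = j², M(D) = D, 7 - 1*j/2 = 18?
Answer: 8/228789 ≈ 3.4967e-5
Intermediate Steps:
j = -22 (j = 14 - 2*18 = 14 - 36 = -22)
E = 484 (E = (-22)² = 484)
g = -1 (g = (4*(-11 + 9))/8 = (4*(-2))/8 = (⅛)*(-8) = -1)
z(d, C) = -8/3 (z(d, C) = (-7 - 1)/3 = (⅓)*(-8) = -8/3)
K = -76263
z(E, -86 + 429)/K = -8/3/(-76263) = -8/3*(-1/76263) = 8/228789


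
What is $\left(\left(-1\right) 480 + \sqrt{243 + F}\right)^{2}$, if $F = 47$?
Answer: $\left(480 - \sqrt{290}\right)^{2} \approx 2.1434 \cdot 10^{5}$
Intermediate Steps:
$\left(\left(-1\right) 480 + \sqrt{243 + F}\right)^{2} = \left(\left(-1\right) 480 + \sqrt{243 + 47}\right)^{2} = \left(-480 + \sqrt{290}\right)^{2}$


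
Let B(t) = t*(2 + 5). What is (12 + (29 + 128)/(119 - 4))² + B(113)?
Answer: 12823344/13225 ≈ 969.63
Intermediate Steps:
B(t) = 7*t (B(t) = t*7 = 7*t)
(12 + (29 + 128)/(119 - 4))² + B(113) = (12 + (29 + 128)/(119 - 4))² + 7*113 = (12 + 157/115)² + 791 = (1537/115)² + 791 = 2362369/13225 + 791 = 12823344/13225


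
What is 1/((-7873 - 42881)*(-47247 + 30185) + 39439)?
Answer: 1/866004187 ≈ 1.1547e-9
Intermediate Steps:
1/((-7873 - 42881)*(-47247 + 30185) + 39439) = 1/(-50754*(-17062) + 39439) = 1/(865964748 + 39439) = 1/866004187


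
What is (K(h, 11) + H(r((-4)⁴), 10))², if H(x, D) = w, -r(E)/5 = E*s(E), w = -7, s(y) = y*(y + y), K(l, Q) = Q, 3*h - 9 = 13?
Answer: 16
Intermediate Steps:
h = 22/3 (h = 3 + (⅓)*13 = 3 + 13/3 = 22/3 ≈ 7.3333)
s(y) = 2*y² (s(y) = y*(2*y) = 2*y²)
r(E) = -10*E³ (r(E) = -5*E*2*E² = -10*E³)
H(x, D) = -7
(K(h, 11) + H(r((-4)⁴), 10))² = (11 - 7)² = 4² = 16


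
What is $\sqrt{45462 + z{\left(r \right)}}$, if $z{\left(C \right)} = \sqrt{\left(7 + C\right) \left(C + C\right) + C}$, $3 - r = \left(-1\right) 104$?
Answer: $\sqrt{45462 + \sqrt{24503}} \approx 213.58$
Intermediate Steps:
$r = 107$ ($r = 3 - \left(-1\right) 104 = 3 - -104 = 3 + 104 = 107$)
$z{\left(C \right)} = \sqrt{C + 2 C \left(7 + C\right)}$ ($z{\left(C \right)} = \sqrt{\left(7 + C\right) 2 C + C} = \sqrt{2 C \left(7 + C\right) + C} = \sqrt{C + 2 C \left(7 + C\right)}$)
$\sqrt{45462 + z{\left(r \right)}} = \sqrt{45462 + \sqrt{107 \left(15 + 2 \cdot 107\right)}} = \sqrt{45462 + \sqrt{107 \left(15 + 214\right)}} = \sqrt{45462 + \sqrt{107 \cdot 229}} = \sqrt{45462 + \sqrt{24503}}$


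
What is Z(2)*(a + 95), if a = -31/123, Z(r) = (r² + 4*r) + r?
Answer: 163156/123 ≈ 1326.5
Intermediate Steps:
Z(r) = r² + 5*r
a = -31/123 (a = -31*1/123 = -31/123 ≈ -0.25203)
Z(2)*(a + 95) = (2*(5 + 2))*(-31/123 + 95) = (2*7)*(11654/123) = 14*(11654/123) = 163156/123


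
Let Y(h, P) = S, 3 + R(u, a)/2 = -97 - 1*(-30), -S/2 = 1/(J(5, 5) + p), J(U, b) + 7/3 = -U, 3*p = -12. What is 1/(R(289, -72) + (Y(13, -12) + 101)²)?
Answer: 289/2917940 ≈ 9.9042e-5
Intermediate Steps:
p = -4 (p = (⅓)*(-12) = -4)
J(U, b) = -7/3 - U
S = 3/17 (S = -2/((-7/3 - 1*5) - 4) = -2/((-7/3 - 5) - 4) = -2/(-22/3 - 4) = -2/(-34/3) = -2*(-3/34) = 3/17 ≈ 0.17647)
R(u, a) = -140 (R(u, a) = -6 + 2*(-97 - 1*(-30)) = -6 + 2*(-97 + 30) = -6 + 2*(-67) = -6 - 134 = -140)
Y(h, P) = 3/17
1/(R(289, -72) + (Y(13, -12) + 101)²) = 1/(-140 + (3/17 + 101)²) = 1/(-140 + (1720/17)²) = 1/(-140 + 2958400/289) = 1/(2917940/289) = 289/2917940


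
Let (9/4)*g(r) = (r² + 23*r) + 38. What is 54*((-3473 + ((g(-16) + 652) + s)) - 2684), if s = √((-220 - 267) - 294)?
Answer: -299046 + 54*I*√781 ≈ -2.9905e+5 + 1509.1*I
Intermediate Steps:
g(r) = 152/9 + 4*r²/9 + 92*r/9 (g(r) = 4*((r² + 23*r) + 38)/9 = 4*(38 + r² + 23*r)/9 = 152/9 + 4*r²/9 + 92*r/9)
s = I*√781 (s = √(-487 - 294) = √(-781) = I*√781 ≈ 27.946*I)
54*((-3473 + ((g(-16) + 652) + s)) - 2684) = 54*((-3473 + (((152/9 + (4/9)*(-16)² + (92/9)*(-16)) + 652) + I*√781)) - 2684) = 54*((-3473 + (((152/9 + (4/9)*256 - 1472/9) + 652) + I*√781)) - 2684) = 54*((-3473 + (((152/9 + 1024/9 - 1472/9) + 652) + I*√781)) - 2684) = 54*((-3473 + ((-296/9 + 652) + I*√781)) - 2684) = 54*((-3473 + (5572/9 + I*√781)) - 2684) = 54*((-25685/9 + I*√781) - 2684) = 54*(-49841/9 + I*√781) = -299046 + 54*I*√781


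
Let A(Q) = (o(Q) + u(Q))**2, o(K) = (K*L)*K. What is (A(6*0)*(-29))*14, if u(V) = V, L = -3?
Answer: 0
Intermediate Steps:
o(K) = -3*K**2 (o(K) = (K*(-3))*K = (-3*K)*K = -3*K**2)
A(Q) = (Q - 3*Q**2)**2 (A(Q) = (-3*Q**2 + Q)**2 = (Q - 3*Q**2)**2)
(A(6*0)*(-29))*14 = (((6*0)**2*(-1 + 3*(6*0))**2)*(-29))*14 = ((0**2*(-1 + 3*0)**2)*(-29))*14 = ((0*(-1 + 0)**2)*(-29))*14 = ((0*(-1)**2)*(-29))*14 = ((0*1)*(-29))*14 = (0*(-29))*14 = 0*14 = 0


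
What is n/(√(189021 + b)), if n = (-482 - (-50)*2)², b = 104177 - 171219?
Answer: 145924*√121979/121979 ≈ 417.81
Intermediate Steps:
b = -67042
n = 145924 (n = (-482 - 1*(-100))² = (-482 + 100)² = (-382)² = 145924)
n/(√(189021 + b)) = 145924/(√(189021 - 67042)) = 145924/(√121979) = 145924*(√121979/121979) = 145924*√121979/121979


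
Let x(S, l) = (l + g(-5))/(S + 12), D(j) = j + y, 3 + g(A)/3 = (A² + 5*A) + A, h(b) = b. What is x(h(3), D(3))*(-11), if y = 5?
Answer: 176/15 ≈ 11.733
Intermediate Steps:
g(A) = -9 + 3*A² + 18*A (g(A) = -9 + 3*((A² + 5*A) + A) = -9 + 3*(A² + 6*A) = -9 + (3*A² + 18*A) = -9 + 3*A² + 18*A)
D(j) = 5 + j (D(j) = j + 5 = 5 + j)
x(S, l) = (-24 + l)/(12 + S) (x(S, l) = (l + (-9 + 3*(-5)² + 18*(-5)))/(S + 12) = (l + (-9 + 3*25 - 90))/(12 + S) = (l + (-9 + 75 - 90))/(12 + S) = (l - 24)/(12 + S) = (-24 + l)/(12 + S))
x(h(3), D(3))*(-11) = ((-24 + (5 + 3))/(12 + 3))*(-11) = ((-24 + 8)/15)*(-11) = ((1/15)*(-16))*(-11) = -16/15*(-11) = 176/15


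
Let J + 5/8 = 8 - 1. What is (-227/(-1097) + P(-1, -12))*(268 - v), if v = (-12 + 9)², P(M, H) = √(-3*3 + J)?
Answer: 58793/1097 + 259*I*√42/4 ≈ 53.594 + 419.63*I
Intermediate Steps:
J = 51/8 (J = -5/8 + (8 - 1) = -5/8 + 7 = 51/8 ≈ 6.3750)
P(M, H) = I*√42/4 (P(M, H) = √(-3*3 + 51/8) = √(-9 + 51/8) = √(-21/8) = I*√42/4)
v = 9 (v = (-3)² = 9)
(-227/(-1097) + P(-1, -12))*(268 - v) = (-227/(-1097) + I*√42/4)*(268 - 1*9) = (-227*(-1/1097) + I*√42/4)*(268 - 9) = (227/1097 + I*√42/4)*259 = 58793/1097 + 259*I*√42/4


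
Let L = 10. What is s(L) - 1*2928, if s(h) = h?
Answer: -2918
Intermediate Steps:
s(L) - 1*2928 = 10 - 1*2928 = 10 - 2928 = -2918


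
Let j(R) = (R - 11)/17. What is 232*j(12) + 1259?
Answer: 21635/17 ≈ 1272.6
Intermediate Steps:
j(R) = -11/17 + R/17 (j(R) = (-11 + R)/17 = -11/17 + R/17)
232*j(12) + 1259 = 232*(-11/17 + (1/17)*12) + 1259 = 232*(-11/17 + 12/17) + 1259 = 232*(1/17) + 1259 = 232/17 + 1259 = 21635/17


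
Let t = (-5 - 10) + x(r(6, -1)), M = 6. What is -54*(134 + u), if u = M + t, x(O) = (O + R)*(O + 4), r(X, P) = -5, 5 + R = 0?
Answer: -7290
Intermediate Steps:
R = -5 (R = -5 + 0 = -5)
x(O) = (-5 + O)*(4 + O) (x(O) = (O - 5)*(O + 4) = (-5 + O)*(4 + O))
t = -5 (t = (-5 - 10) + (-20 + (-5)² - 1*(-5)) = -15 + (-20 + 25 + 5) = -15 + 10 = -5)
u = 1 (u = 6 - 5 = 1)
-54*(134 + u) = -54*(134 + 1) = -54*135 = -7290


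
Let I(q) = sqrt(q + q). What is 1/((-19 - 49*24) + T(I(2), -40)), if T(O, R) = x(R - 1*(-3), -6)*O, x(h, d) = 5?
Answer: -1/1185 ≈ -0.00084388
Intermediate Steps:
I(q) = sqrt(2)*sqrt(q) (I(q) = sqrt(2*q) = sqrt(2)*sqrt(q))
T(O, R) = 5*O
1/((-19 - 49*24) + T(I(2), -40)) = 1/((-19 - 49*24) + 5*(sqrt(2)*sqrt(2))) = 1/((-19 - 1176) + 5*2) = 1/(-1195 + 10) = 1/(-1185) = -1/1185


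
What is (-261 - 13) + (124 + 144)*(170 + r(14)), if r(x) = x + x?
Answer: 52790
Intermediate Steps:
r(x) = 2*x
(-261 - 13) + (124 + 144)*(170 + r(14)) = (-261 - 13) + (124 + 144)*(170 + 2*14) = -274 + 268*(170 + 28) = -274 + 268*198 = -274 + 53064 = 52790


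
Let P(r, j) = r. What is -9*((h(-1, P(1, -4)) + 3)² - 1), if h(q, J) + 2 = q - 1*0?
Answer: 9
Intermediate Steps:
h(q, J) = -2 + q (h(q, J) = -2 + (q - 1*0) = -2 + (q + 0) = -2 + q)
-9*((h(-1, P(1, -4)) + 3)² - 1) = -9*(((-2 - 1) + 3)² - 1) = -9*((-3 + 3)² - 1) = -9*(0² - 1) = -9*(0 - 1) = -9*(-1) = 9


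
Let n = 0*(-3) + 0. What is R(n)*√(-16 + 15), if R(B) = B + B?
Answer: 0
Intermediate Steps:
n = 0 (n = 0 + 0 = 0)
R(B) = 2*B
R(n)*√(-16 + 15) = (2*0)*√(-16 + 15) = 0*√(-1) = 0*I = 0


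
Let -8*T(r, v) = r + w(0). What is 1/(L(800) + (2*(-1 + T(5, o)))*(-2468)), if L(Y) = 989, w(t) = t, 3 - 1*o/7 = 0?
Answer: 1/9010 ≈ 0.00011099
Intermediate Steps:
o = 21 (o = 21 - 7*0 = 21 + 0 = 21)
T(r, v) = -r/8 (T(r, v) = -(r + 0)/8 = -r/8)
1/(L(800) + (2*(-1 + T(5, o)))*(-2468)) = 1/(989 + (2*(-1 - ⅛*5))*(-2468)) = 1/(989 + (2*(-1 - 5/8))*(-2468)) = 1/(989 + (2*(-13/8))*(-2468)) = 1/(989 - 13/4*(-2468)) = 1/(989 + 8021) = 1/9010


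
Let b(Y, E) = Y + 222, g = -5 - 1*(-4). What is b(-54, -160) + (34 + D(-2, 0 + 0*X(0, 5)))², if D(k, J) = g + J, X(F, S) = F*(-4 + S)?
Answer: 1257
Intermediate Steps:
g = -1 (g = -5 + 4 = -1)
b(Y, E) = 222 + Y
D(k, J) = -1 + J
b(-54, -160) + (34 + D(-2, 0 + 0*X(0, 5)))² = (222 - 54) + (34 + (-1 + (0 + 0*(0*(-4 + 5)))))² = 168 + (34 + (-1 + (0 + 0*(0*1))))² = 168 + (34 + (-1 + (0 + 0*0)))² = 168 + (34 + (-1 + (0 + 0)))² = 168 + (34 + (-1 + 0))² = 168 + (34 - 1)² = 168 + 33² = 168 + 1089 = 1257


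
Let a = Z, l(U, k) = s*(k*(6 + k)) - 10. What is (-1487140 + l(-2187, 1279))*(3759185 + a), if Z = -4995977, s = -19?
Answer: 40460333096520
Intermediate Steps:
l(U, k) = -10 - 19*k*(6 + k) (l(U, k) = -19*k*(6 + k) - 10 = -10 - 19*k*(6 + k))
a = -4995977
(-1487140 + l(-2187, 1279))*(3759185 + a) = (-1487140 + (-10 - 114*1279 - 19*1279**2))*(3759185 - 4995977) = (-1487140 + (-10 - 145806 - 19*1635841))*(-1236792) = (-1487140 + (-10 - 145806 - 31080979))*(-1236792) = (-1487140 - 31226795)*(-1236792) = -32713935*(-1236792) = 40460333096520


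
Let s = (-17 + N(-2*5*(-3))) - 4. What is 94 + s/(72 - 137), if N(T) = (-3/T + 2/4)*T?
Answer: 6119/65 ≈ 94.138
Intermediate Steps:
N(T) = T*(1/2 - 3/T) (N(T) = (-3/T + 2*(1/4))*T = (-3/T + 1/2)*T = (1/2 - 3/T)*T = T*(1/2 - 3/T))
s = -9 (s = (-17 + (-3 + (-2*5*(-3))/2)) - 4 = (-17 + (-3 + (-10*(-3))/2)) - 4 = (-17 + (-3 + (1/2)*30)) - 4 = (-17 + (-3 + 15)) - 4 = (-17 + 12) - 4 = -5 - 4 = -9)
94 + s/(72 - 137) = 94 - 9/(72 - 137) = 94 - 9/(-65) = 94 - 1/65*(-9) = 94 + 9/65 = 6119/65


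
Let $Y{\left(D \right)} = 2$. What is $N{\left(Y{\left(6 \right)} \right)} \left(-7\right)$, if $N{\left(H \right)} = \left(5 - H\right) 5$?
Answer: $-105$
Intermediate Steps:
$N{\left(H \right)} = 25 - 5 H$
$N{\left(Y{\left(6 \right)} \right)} \left(-7\right) = \left(25 - 10\right) \left(-7\right) = 15 \left(-7\right) = -105$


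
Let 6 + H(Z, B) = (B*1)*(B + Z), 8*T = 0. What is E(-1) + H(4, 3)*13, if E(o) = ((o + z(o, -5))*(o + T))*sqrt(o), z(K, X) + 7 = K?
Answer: 195 + 9*I ≈ 195.0 + 9.0*I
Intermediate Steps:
z(K, X) = -7 + K
T = 0 (T = (1/8)*0 = 0)
H(Z, B) = -6 + B*(B + Z) (H(Z, B) = -6 + (B*1)*(B + Z) = -6 + B*(B + Z))
E(o) = o**(3/2)*(-7 + 2*o) (E(o) = ((o + (-7 + o))*(o + 0))*sqrt(o) = ((-7 + 2*o)*o)*sqrt(o) = (o*(-7 + 2*o))*sqrt(o) = o**(3/2)*(-7 + 2*o))
E(-1) + H(4, 3)*13 = (-1)**(3/2)*(-7 + 2*(-1)) + (-6 + 3**2 + 3*4)*13 = (-I)*(-7 - 2) + (-6 + 9 + 12)*13 = -I*(-9) + 15*13 = 9*I + 195 = 195 + 9*I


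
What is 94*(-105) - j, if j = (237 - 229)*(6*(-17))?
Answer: -9054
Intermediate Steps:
j = -816 (j = 8*(-102) = -816)
94*(-105) - j = 94*(-105) - 1*(-816) = -9870 + 816 = -9054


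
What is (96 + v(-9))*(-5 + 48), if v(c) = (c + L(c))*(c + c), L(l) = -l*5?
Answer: -23736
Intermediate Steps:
L(l) = -5*l
v(c) = -8*c² (v(c) = (c - 5*c)*(c + c) = (-4*c)*(2*c) = -8*c²)
(96 + v(-9))*(-5 + 48) = (96 - 8*(-9)²)*(-5 + 48) = (96 - 8*81)*43 = (96 - 648)*43 = -552*43 = -23736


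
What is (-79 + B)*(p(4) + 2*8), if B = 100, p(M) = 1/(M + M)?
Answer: 2709/8 ≈ 338.63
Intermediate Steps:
p(M) = 1/(2*M)
(-79 + B)*(p(4) + 2*8) = (-79 + 100)*((½)/4 + 2*8) = 21*((½)*(¼) + 16) = 21*(⅛ + 16) = 21*(129/8) = 2709/8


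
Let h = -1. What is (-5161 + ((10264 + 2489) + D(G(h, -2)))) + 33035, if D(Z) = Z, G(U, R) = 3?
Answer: 40630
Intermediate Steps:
(-5161 + ((10264 + 2489) + D(G(h, -2)))) + 33035 = (-5161 + ((10264 + 2489) + 3)) + 33035 = (-5161 + (12753 + 3)) + 33035 = (-5161 + 12756) + 33035 = 7595 + 33035 = 40630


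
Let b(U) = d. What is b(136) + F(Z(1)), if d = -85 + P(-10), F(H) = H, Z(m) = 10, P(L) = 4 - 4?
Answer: -75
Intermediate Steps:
P(L) = 0
d = -85 (d = -85 + 0 = -85)
b(U) = -85
b(136) + F(Z(1)) = -85 + 10 = -75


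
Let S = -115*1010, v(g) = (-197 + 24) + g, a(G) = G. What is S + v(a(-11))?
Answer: -116334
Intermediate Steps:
v(g) = -173 + g
S = -116150
S + v(a(-11)) = -116150 + (-173 - 11) = -116150 - 184 = -116334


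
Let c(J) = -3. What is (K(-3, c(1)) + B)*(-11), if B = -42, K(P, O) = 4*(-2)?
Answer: 550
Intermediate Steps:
K(P, O) = -8
(K(-3, c(1)) + B)*(-11) = (-8 - 42)*(-11) = -50*(-11) = 550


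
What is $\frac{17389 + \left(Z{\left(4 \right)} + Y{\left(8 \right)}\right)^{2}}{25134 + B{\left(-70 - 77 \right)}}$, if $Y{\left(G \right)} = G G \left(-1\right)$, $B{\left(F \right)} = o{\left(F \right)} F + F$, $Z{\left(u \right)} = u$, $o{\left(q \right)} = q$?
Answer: $\frac{20989}{46596} \approx 0.45045$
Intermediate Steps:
$B{\left(F \right)} = F + F^{2}$ ($B{\left(F \right)} = F F + F = F^{2} + F = F + F^{2}$)
$Y{\left(G \right)} = - G^{2}$ ($Y{\left(G \right)} = G^{2} \left(-1\right) = - G^{2}$)
$\frac{17389 + \left(Z{\left(4 \right)} + Y{\left(8 \right)}\right)^{2}}{25134 + B{\left(-70 - 77 \right)}} = \frac{17389 + \left(4 - 8^{2}\right)^{2}}{25134 + \left(-70 - 77\right) \left(1 - 147\right)} = \frac{17389 + \left(4 - 64\right)^{2}}{25134 + \left(-70 - 77\right) \left(1 - 147\right)} = \frac{17389 + \left(4 - 64\right)^{2}}{25134 - 147 \left(1 - 147\right)} = \frac{17389 + \left(-60\right)^{2}}{25134 - -21462} = \frac{17389 + 3600}{25134 + 21462} = \frac{20989}{46596}$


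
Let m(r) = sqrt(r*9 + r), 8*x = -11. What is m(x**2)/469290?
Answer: 11*sqrt(10)/3754320 ≈ 9.2653e-6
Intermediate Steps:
x = -11/8 (x = (1/8)*(-11) = -11/8 ≈ -1.3750)
m(r) = sqrt(10)*sqrt(r) (m(r) = sqrt(9*r + r) = sqrt(10*r) = sqrt(10)*sqrt(r))
m(x**2)/469290 = (sqrt(10)*sqrt((-11/8)**2))/469290 = (sqrt(10)*sqrt(121/64))*(1/469290) = (sqrt(10)*(11/8))*(1/469290) = (11*sqrt(10)/8)*(1/469290) = 11*sqrt(10)/3754320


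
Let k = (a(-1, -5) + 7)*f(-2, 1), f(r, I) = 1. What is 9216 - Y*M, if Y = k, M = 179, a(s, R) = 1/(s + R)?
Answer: 47957/6 ≈ 7992.8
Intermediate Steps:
a(s, R) = 1/(R + s)
k = 41/6 (k = (1/(-5 - 1) + 7)*1 = (1/(-6) + 7)*1 = (-⅙ + 7)*1 = (41/6)*1 = 41/6 ≈ 6.8333)
Y = 41/6 ≈ 6.8333
9216 - Y*M = 9216 - 41*179/6 = 9216 - 1*7339/6 = 9216 - 7339/6 = 47957/6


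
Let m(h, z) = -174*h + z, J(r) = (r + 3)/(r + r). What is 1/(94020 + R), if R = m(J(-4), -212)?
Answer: 4/375145 ≈ 1.0663e-5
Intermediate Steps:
J(r) = (3 + r)/(2*r) (J(r) = (3 + r)/((2*r)) = (3 + r)*(1/(2*r)) = (3 + r)/(2*r))
m(h, z) = z - 174*h
R = -935/4 (R = -212 - 87*(3 - 4)/(-4) = -212 - 87*(-1)*(-1)/4 = -212 - 174*⅛ = -212 - 87/4 = -935/4 ≈ -233.75)
1/(94020 + R) = 1/(94020 - 935/4) = 1/(375145/4) = 4/375145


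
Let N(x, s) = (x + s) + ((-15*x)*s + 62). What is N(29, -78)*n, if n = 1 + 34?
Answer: 1188005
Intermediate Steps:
n = 35
N(x, s) = 62 + s + x - 15*s*x (N(x, s) = (s + x) + (-15*s*x + 62) = (s + x) + (62 - 15*s*x) = 62 + s + x - 15*s*x)
N(29, -78)*n = (62 - 78 + 29 - 15*(-78)*29)*35 = (62 - 78 + 29 + 33930)*35 = 33943*35 = 1188005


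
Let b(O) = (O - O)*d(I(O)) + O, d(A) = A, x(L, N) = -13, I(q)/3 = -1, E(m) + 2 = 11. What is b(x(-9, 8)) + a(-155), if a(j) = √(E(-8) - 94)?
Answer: -13 + I*√85 ≈ -13.0 + 9.2195*I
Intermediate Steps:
E(m) = 9 (E(m) = -2 + 11 = 9)
I(q) = -3 (I(q) = 3*(-1) = -3)
a(j) = I*√85 (a(j) = √(9 - 94) = √(-85) = I*√85)
b(O) = O (b(O) = (O - O)*(-3) + O = 0*(-3) + O = 0 + O = O)
b(x(-9, 8)) + a(-155) = -13 + I*√85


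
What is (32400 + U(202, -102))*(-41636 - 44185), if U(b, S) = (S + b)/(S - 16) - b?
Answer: -163028317872/59 ≈ -2.7632e+9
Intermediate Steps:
U(b, S) = -b + (S + b)/(-16 + S) (U(b, S) = (S + b)/(-16 + S) - b = -b + (S + b)/(-16 + S))
(32400 + U(202, -102))*(-41636 - 44185) = (32400 + (-102 + 17*202 - 1*(-102)*202)/(-16 - 102))*(-41636 - 44185) = (32400 + (-102 + 3434 + 20604)/(-118))*(-85821) = (32400 - 1/118*23936)*(-85821) = (32400 - 11968/59)*(-85821) = (1899632/59)*(-85821) = -163028317872/59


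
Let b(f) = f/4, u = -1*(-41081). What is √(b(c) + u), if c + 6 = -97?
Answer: √164221/2 ≈ 202.62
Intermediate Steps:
c = -103 (c = -6 - 97 = -103)
u = 41081
b(f) = f/4 (b(f) = f*(¼) = f/4)
√(b(c) + u) = √((¼)*(-103) + 41081) = √(-103/4 + 41081) = √(164221/4) = √164221/2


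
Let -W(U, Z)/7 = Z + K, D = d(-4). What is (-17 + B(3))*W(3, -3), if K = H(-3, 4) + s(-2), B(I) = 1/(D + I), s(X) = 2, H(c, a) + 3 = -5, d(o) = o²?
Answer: -20286/19 ≈ -1067.7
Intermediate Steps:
H(c, a) = -8 (H(c, a) = -3 - 5 = -8)
D = 16 (D = (-4)² = 16)
B(I) = 1/(16 + I)
K = -6 (K = -8 + 2 = -6)
W(U, Z) = 42 - 7*Z (W(U, Z) = -7*(Z - 6) = -7*(-6 + Z) = 42 - 7*Z)
(-17 + B(3))*W(3, -3) = (-17 + 1/(16 + 3))*(42 - 7*(-3)) = (-17 + 1/19)*(42 + 21) = (-17 + 1/19)*63 = -322/19*63 = -20286/19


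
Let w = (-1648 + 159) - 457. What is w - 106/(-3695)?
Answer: -7190364/3695 ≈ -1946.0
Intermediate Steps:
w = -1946 (w = -1489 - 457 = -1946)
w - 106/(-3695) = -1946 - 106/(-3695) = -1946 - 106*(-1)/3695 = -1946 - 1*(-106/3695) = -1946 + 106/3695 = -7190364/3695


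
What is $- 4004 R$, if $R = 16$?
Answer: $-64064$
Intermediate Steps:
$- 4004 R = \left(-4004\right) 16 = -64064$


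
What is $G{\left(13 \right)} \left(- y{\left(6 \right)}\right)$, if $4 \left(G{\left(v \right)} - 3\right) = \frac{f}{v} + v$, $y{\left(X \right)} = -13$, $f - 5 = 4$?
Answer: $\frac{167}{2} \approx 83.5$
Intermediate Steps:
$f = 9$ ($f = 5 + 4 = 9$)
$G{\left(v \right)} = 3 + \frac{v}{4} + \frac{9}{4 v}$ ($G{\left(v \right)} = 3 + \frac{\frac{9}{v} + v}{4} = 3 + \frac{v + \frac{9}{v}}{4} = 3 + \left(\frac{v}{4} + \frac{9}{4 v}\right) = 3 + \frac{v}{4} + \frac{9}{4 v}$)
$G{\left(13 \right)} \left(- y{\left(6 \right)}\right) = \frac{9 + 13 \left(12 + 13\right)}{4 \cdot 13} \left(\left(-1\right) \left(-13\right)\right) = \frac{1}{4} \cdot \frac{1}{13} \left(9 + 13 \cdot 25\right) 13 = \frac{1}{4} \cdot \frac{1}{13} \left(9 + 325\right) 13 = \frac{1}{4} \cdot \frac{1}{13} \cdot 334 \cdot 13 = \frac{167}{26} \cdot 13 = \frac{167}{2}$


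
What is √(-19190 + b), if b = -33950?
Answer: 2*I*√13285 ≈ 230.52*I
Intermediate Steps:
√(-19190 + b) = √(-19190 - 33950) = √(-53140) = 2*I*√13285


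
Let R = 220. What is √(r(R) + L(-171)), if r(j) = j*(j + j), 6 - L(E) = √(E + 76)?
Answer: √(96806 - I*√95) ≈ 311.14 - 0.016*I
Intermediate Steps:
L(E) = 6 - √(76 + E) (L(E) = 6 - √(E + 76) = 6 - √(76 + E))
r(j) = 2*j² (r(j) = j*(2*j) = 2*j²)
√(r(R) + L(-171)) = √(2*220² + (6 - √(76 - 171))) = √(2*48400 + (6 - √(-95))) = √(96800 + (6 - I*√95)) = √(96806 - I*√95)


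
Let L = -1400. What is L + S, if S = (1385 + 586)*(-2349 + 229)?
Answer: -4179920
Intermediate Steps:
S = -4178520 (S = 1971*(-2120) = -4178520)
L + S = -1400 - 4178520 = -4179920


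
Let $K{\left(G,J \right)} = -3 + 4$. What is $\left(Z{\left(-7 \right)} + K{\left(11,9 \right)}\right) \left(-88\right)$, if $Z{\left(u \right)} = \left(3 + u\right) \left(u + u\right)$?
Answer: $-5016$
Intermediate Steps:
$K{\left(G,J \right)} = 1$
$Z{\left(u \right)} = 2 u \left(3 + u\right)$ ($Z{\left(u \right)} = \left(3 + u\right) 2 u = 2 u \left(3 + u\right)$)
$\left(Z{\left(-7 \right)} + K{\left(11,9 \right)}\right) \left(-88\right) = \left(2 \left(-7\right) \left(3 - 7\right) + 1\right) \left(-88\right) = \left(2 \left(-7\right) \left(-4\right) + 1\right) \left(-88\right) = \left(56 + 1\right) \left(-88\right) = 57 \left(-88\right) = -5016$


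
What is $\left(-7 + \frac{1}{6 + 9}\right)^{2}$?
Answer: $\frac{10816}{225} \approx 48.071$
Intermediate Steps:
$\left(-7 + \frac{1}{6 + 9}\right)^{2} = \left(-7 + \frac{1}{15}\right)^{2} = \left(- \frac{104}{15}\right)^{2} = \frac{10816}{225}$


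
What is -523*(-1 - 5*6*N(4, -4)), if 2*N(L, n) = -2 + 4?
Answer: 16213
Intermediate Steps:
N(L, n) = 1 (N(L, n) = (-2 + 4)/2 = (½)*2 = 1)
-523*(-1 - 5*6*N(4, -4)) = -523*(-1 - 5*6) = -523*(-1 - 30) = -523*(-31) = 16213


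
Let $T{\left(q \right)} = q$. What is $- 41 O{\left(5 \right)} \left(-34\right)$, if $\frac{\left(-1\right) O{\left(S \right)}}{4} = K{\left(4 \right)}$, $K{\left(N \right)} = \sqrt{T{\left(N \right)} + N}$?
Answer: $- 11152 \sqrt{2} \approx -15771.0$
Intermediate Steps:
$K{\left(N \right)} = \sqrt{2} \sqrt{N}$ ($K{\left(N \right)} = \sqrt{N + N} = \sqrt{2 N} = \sqrt{2} \sqrt{N}$)
$O{\left(S \right)} = - 8 \sqrt{2}$ ($O{\left(S \right)} = - 4 \sqrt{2} \sqrt{4} = - 4 \sqrt{2} \cdot 2 = - 4 \cdot 2 \sqrt{2} = - 8 \sqrt{2}$)
$- 41 O{\left(5 \right)} \left(-34\right) = - 41 \left(- 8 \sqrt{2}\right) \left(-34\right) = 328 \sqrt{2} \left(-34\right) = - 11152 \sqrt{2}$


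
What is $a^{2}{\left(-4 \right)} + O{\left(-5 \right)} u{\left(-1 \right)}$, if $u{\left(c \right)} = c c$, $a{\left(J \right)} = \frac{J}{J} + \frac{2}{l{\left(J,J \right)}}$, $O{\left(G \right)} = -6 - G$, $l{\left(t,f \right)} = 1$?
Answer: $8$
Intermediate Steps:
$a{\left(J \right)} = 3$ ($a{\left(J \right)} = \frac{J}{J} + \frac{2}{1} = 1 + 2 \cdot 1 = 1 + 2 = 3$)
$u{\left(c \right)} = c^{2}$
$a^{2}{\left(-4 \right)} + O{\left(-5 \right)} u{\left(-1 \right)} = 3^{2} + \left(-6 - -5\right) \left(-1\right)^{2} = 9 + \left(-6 + 5\right) 1 = 9 - 1 = 8$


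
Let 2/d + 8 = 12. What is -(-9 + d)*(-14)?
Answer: -119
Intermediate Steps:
d = ½ (d = 2/(-8 + 12) = 2/4 = 2*(¼) = ½ ≈ 0.50000)
-(-9 + d)*(-14) = -(-9 + ½)*(-14) = -(-17)*(-14)/2 = -1*119 = -119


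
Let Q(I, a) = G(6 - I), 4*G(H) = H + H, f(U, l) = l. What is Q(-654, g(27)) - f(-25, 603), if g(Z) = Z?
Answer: -273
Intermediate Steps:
G(H) = H/2 (G(H) = (H + H)/4 = (2*H)/4 = H/2)
Q(I, a) = 3 - I/2 (Q(I, a) = (6 - I)/2 = 3 - I/2)
Q(-654, g(27)) - f(-25, 603) = (3 - ½*(-654)) - 1*603 = (3 + 327) - 603 = 330 - 603 = -273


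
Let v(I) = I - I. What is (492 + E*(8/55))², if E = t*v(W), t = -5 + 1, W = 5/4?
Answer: 242064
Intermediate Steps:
W = 5/4 (W = 5*(¼) = 5/4 ≈ 1.2500)
t = -4
v(I) = 0
E = 0 (E = -4*0 = 0)
(492 + E*(8/55))² = (492 + 0*(8/55))² = (492 + 0)² = 492² = 242064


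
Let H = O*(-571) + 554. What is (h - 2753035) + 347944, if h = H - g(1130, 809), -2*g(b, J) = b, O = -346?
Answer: -2206406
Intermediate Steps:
g(b, J) = -b/2
H = 198120 (H = -346*(-571) + 554 = 197566 + 554 = 198120)
h = 198685 (h = 198120 - (-1)*1130/2 = 198120 - 1*(-565) = 198120 + 565 = 198685)
(h - 2753035) + 347944 = (198685 - 2753035) + 347944 = -2554350 + 347944 = -2206406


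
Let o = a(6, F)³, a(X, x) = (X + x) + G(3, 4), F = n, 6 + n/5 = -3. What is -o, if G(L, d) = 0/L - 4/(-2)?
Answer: 50653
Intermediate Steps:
n = -45 (n = -30 + 5*(-3) = -30 - 15 = -45)
G(L, d) = 2 (G(L, d) = 0 - 4*(-½) = 0 + 2 = 2)
F = -45
a(X, x) = 2 + X + x (a(X, x) = (X + x) + 2 = 2 + X + x)
o = -50653 (o = (2 + 6 - 45)³ = (-37)³ = -50653)
-o = -1*(-50653) = 50653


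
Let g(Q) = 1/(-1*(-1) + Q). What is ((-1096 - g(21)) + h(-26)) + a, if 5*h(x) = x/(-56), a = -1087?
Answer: -3361747/1540 ≈ -2183.0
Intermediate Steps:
h(x) = -x/280 (h(x) = (x/(-56))/5 = (x*(-1/56))/5 = (-x/56)/5 = -x/280)
g(Q) = 1/(1 + Q)
((-1096 - g(21)) + h(-26)) + a = ((-1096 - 1/(1 + 21)) - 1/280*(-26)) - 1087 = ((-1096 - 1/22) + 13/140) - 1087 = (-24113/22 + 13/140) - 1087 = -1687767/1540 - 1087 = -3361747/1540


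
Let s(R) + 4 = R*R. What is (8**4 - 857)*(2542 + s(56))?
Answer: 18378086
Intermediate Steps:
s(R) = -4 + R**2 (s(R) = -4 + R*R = -4 + R**2)
(8**4 - 857)*(2542 + s(56)) = (8**4 - 857)*(2542 + (-4 + 56**2)) = (4096 - 857)*(2542 + (-4 + 3136)) = 3239*(2542 + 3132) = 3239*5674 = 18378086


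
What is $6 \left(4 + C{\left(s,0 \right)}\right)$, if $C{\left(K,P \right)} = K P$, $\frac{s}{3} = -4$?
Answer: $24$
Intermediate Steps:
$s = -12$ ($s = 3 \left(-4\right) = -12$)
$6 \left(4 + C{\left(s,0 \right)}\right) = 6 \left(4 - 0\right) = 6 \left(4 + 0\right) = 6 \cdot 4 = 24$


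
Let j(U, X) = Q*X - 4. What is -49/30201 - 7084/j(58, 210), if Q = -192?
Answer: 52992002/304456281 ≈ 0.17405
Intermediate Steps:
j(U, X) = -4 - 192*X (j(U, X) = -192*X - 4 = -4 - 192*X)
-49/30201 - 7084/j(58, 210) = -49/30201 - 7084/(-4 - 192*210) = -49*1/30201 - 7084/(-4 - 40320) = -49/30201 - 7084/(-40324) = -49/30201 - 7084*(-1/40324) = -49/30201 + 1771/10081 = 52992002/304456281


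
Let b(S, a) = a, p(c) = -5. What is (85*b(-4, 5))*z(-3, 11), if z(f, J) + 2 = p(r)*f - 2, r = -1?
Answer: 4675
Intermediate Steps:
z(f, J) = -4 - 5*f (z(f, J) = -2 + (-5*f - 2) = -2 + (-2 - 5*f) = -4 - 5*f)
(85*b(-4, 5))*z(-3, 11) = (85*5)*(-4 - 5*(-3)) = 425*(-4 + 15) = 425*11 = 4675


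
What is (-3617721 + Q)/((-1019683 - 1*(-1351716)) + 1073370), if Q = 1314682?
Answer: -2303039/1405403 ≈ -1.6387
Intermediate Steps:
(-3617721 + Q)/((-1019683 - 1*(-1351716)) + 1073370) = (-3617721 + 1314682)/((-1019683 - 1*(-1351716)) + 1073370) = -2303039/((-1019683 + 1351716) + 1073370) = -2303039/(332033 + 1073370) = -2303039/1405403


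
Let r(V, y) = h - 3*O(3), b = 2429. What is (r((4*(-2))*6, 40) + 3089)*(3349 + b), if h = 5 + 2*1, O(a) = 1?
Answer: 17871354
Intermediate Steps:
h = 7 (h = 5 + 2 = 7)
r(V, y) = 4 (r(V, y) = 7 - 3*1 = 7 - 3 = 4)
(r((4*(-2))*6, 40) + 3089)*(3349 + b) = (4 + 3089)*(3349 + 2429) = 3093*5778 = 17871354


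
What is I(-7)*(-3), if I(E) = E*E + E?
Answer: -126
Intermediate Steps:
I(E) = E + E² (I(E) = E² + E = E + E²)
I(-7)*(-3) = -7*(1 - 7)*(-3) = -7*(-6)*(-3) = 42*(-3) = -126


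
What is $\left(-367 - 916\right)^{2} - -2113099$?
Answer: $3759188$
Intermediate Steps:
$\left(-367 - 916\right)^{2} - -2113099 = \left(-1283\right)^{2} + 2113099 = 1646089 + 2113099 = 3759188$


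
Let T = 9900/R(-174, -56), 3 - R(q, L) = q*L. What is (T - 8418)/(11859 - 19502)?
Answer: 27336546/24816821 ≈ 1.1015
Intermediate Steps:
R(q, L) = 3 - L*q (R(q, L) = 3 - q*L = 3 - L*q)
T = -3300/3247 (T = 9900/(3 - 1*(-56)*(-174)) = 9900/(3 - 9744) = 9900/(-9741) = 9900*(-1/9741) = -3300/3247 ≈ -1.0163)
(T - 8418)/(11859 - 19502) = (-3300/3247 - 8418)/(11859 - 19502) = -27336546/3247/(-7643) = -27336546/3247*(-1/7643) = 27336546/24816821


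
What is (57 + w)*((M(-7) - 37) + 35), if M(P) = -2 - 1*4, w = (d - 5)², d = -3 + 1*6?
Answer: -488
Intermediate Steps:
d = 3 (d = -3 + 6 = 3)
w = 4 (w = (3 - 5)² = (-2)² = 4)
M(P) = -6 (M(P) = -2 - 4 = -6)
(57 + w)*((M(-7) - 37) + 35) = (57 + 4)*((-6 - 37) + 35) = 61*(-43 + 35) = 61*(-8) = -488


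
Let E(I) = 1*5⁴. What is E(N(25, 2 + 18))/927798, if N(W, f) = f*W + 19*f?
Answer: 625/927798 ≈ 0.00067364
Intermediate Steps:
N(W, f) = 19*f + W*f (N(W, f) = W*f + 19*f = 19*f + W*f)
E(I) = 625 (E(I) = 1*625 = 625)
E(N(25, 2 + 18))/927798 = 625/927798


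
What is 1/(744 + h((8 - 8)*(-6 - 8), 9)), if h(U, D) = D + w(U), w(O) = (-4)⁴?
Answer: 1/1009 ≈ 0.00099108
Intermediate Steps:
w(O) = 256
h(U, D) = 256 + D (h(U, D) = D + 256 = 256 + D)
1/(744 + h((8 - 8)*(-6 - 8), 9)) = 1/(744 + (256 + 9)) = 1/(744 + 265) = 1/1009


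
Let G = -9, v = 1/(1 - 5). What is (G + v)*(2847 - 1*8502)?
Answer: 209235/4 ≈ 52309.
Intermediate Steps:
v = -1/4 (v = 1/(-4) = -1/4 ≈ -0.25000)
(G + v)*(2847 - 1*8502) = (-9 - 1/4)*(2847 - 1*8502) = -37*(2847 - 8502)/4 = -37/4*(-5655) = 209235/4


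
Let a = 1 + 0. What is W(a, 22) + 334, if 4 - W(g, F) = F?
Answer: 316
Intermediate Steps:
a = 1
W(g, F) = 4 - F
W(a, 22) + 334 = (4 - 1*22) + 334 = (4 - 22) + 334 = -18 + 334 = 316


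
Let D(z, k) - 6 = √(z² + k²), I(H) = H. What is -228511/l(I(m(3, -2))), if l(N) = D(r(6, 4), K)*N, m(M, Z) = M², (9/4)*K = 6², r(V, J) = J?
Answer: 228511/354 - 228511*√17/531 ≈ -1128.8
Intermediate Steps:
K = 16 (K = (4/9)*6² = (4/9)*36 = 16)
D(z, k) = 6 + √(k² + z²) (D(z, k) = 6 + √(z² + k²) = 6 + √(k² + z²))
l(N) = N*(6 + 4*√17) (l(N) = (6 + √(16² + 4²))*N = (6 + √(256 + 16))*N = (6 + √272)*N = (6 + 4*√17)*N = N*(6 + 4*√17))
-228511/l(I(m(3, -2))) = -228511*1/(18*(3 + 2*√17)) = -228511/(54 + 36*√17)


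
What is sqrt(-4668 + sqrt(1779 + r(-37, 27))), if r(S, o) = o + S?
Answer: sqrt(-4668 + sqrt(1769)) ≈ 68.014*I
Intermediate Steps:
r(S, o) = S + o
sqrt(-4668 + sqrt(1779 + r(-37, 27))) = sqrt(-4668 + sqrt(1779 + (-37 + 27))) = sqrt(-4668 + sqrt(1779 - 10)) = sqrt(-4668 + sqrt(1769))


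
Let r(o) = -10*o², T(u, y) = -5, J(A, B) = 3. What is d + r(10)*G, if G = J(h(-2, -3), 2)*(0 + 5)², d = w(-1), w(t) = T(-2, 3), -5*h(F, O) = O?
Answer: -75005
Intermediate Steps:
h(F, O) = -O/5
w(t) = -5
d = -5
G = 75 (G = 3*(0 + 5)² = 3*5² = 3*25 = 75)
d + r(10)*G = -5 - 10*10²*75 = -5 - 10*100*75 = -5 - 1000*75 = -5 - 75000 = -75005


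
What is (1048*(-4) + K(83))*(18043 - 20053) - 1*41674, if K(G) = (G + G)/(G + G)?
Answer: 8382236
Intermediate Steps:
K(G) = 1 (K(G) = (2*G)/((2*G)) = (2*G)*(1/(2*G)) = 1)
(1048*(-4) + K(83))*(18043 - 20053) - 1*41674 = (1048*(-4) + 1)*(18043 - 20053) - 1*41674 = (-4192 + 1)*(-2010) - 41674 = -4191*(-2010) - 41674 = 8423910 - 41674 = 8382236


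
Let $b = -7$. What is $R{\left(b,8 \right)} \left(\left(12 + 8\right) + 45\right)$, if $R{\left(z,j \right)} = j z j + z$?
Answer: $-29575$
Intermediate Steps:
$R{\left(z,j \right)} = z + z j^{2}$ ($R{\left(z,j \right)} = z j^{2} + z = z + z j^{2}$)
$R{\left(b,8 \right)} \left(\left(12 + 8\right) + 45\right) = - 7 \left(1 + 8^{2}\right) \left(\left(12 + 8\right) + 45\right) = - 7 \left(1 + 64\right) \left(20 + 45\right) = \left(-7\right) 65 \cdot 65 = \left(-455\right) 65 = -29575$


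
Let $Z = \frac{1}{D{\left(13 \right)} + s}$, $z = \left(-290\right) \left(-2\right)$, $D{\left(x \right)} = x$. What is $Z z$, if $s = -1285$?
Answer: $- \frac{145}{318} \approx -0.45597$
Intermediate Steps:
$z = 580$
$Z = - \frac{1}{1272}$ ($Z = \frac{1}{13 - 1285} = \frac{1}{-1272} = - \frac{1}{1272} \approx -0.00078616$)
$Z z = \left(- \frac{1}{1272}\right) 580 = - \frac{145}{318}$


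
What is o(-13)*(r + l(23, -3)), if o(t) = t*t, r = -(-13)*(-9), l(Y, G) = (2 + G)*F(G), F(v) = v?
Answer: -19266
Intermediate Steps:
l(Y, G) = G*(2 + G) (l(Y, G) = (2 + G)*G = G*(2 + G))
r = -117 (r = -1*117 = -117)
o(t) = t**2
o(-13)*(r + l(23, -3)) = (-13)**2*(-117 - 3*(2 - 3)) = 169*(-117 - 3*(-1)) = 169*(-117 + 3) = 169*(-114) = -19266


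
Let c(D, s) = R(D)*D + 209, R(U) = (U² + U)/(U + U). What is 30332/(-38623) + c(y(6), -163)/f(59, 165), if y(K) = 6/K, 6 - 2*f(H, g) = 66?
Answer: -300693/38623 ≈ -7.7853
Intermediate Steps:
f(H, g) = -30 (f(H, g) = 3 - ½*66 = 3 - 33 = -30)
R(U) = (U + U²)/(2*U) (R(U) = (U + U²)/((2*U)) = (U + U²)*(1/(2*U)) = (U + U²)/(2*U))
c(D, s) = 209 + D*(½ + D/2) (c(D, s) = (½ + D/2)*D + 209 = D*(½ + D/2) + 209 = 209 + D*(½ + D/2))
30332/(-38623) + c(y(6), -163)/f(59, 165) = 30332/(-38623) + (209 + (6/6)*(1 + 6/6)/2)/(-30) = 30332*(-1/38623) + (209 + (6*(⅙))*(1 + 6*(⅙))/2)*(-1/30) = -30332/38623 + (209 + (½)*1*(1 + 1))*(-1/30) = -30332/38623 + (209 + (½)*1*2)*(-1/30) = -30332/38623 + (209 + 1)*(-1/30) = -30332/38623 + 210*(-1/30) = -30332/38623 - 7 = -300693/38623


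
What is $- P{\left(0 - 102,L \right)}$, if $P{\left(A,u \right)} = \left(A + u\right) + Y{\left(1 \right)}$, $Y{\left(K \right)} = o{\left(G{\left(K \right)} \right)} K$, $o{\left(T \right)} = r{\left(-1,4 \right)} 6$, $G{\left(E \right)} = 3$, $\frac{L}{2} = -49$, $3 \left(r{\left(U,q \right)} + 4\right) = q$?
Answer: $216$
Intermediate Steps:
$r{\left(U,q \right)} = -4 + \frac{q}{3}$
$L = -98$ ($L = 2 \left(-49\right) = -98$)
$o{\left(T \right)} = -16$ ($o{\left(T \right)} = \left(-4 + \frac{1}{3} \cdot 4\right) 6 = \left(-4 + \frac{4}{3}\right) 6 = \left(- \frac{8}{3}\right) 6 = -16$)
$Y{\left(K \right)} = - 16 K$
$P{\left(A,u \right)} = -16 + A + u$ ($P{\left(A,u \right)} = \left(A + u\right) - 16 = -16 + A + u$)
$- P{\left(0 - 102,L \right)} = - (-16 + \left(0 - 102\right) - 98) = - (-16 - 102 - 98) = \left(-1\right) \left(-216\right) = 216$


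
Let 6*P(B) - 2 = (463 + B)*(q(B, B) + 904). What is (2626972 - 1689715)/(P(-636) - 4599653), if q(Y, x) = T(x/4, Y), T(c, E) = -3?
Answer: -1874514/9251263 ≈ -0.20262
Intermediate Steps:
q(Y, x) = -3
P(B) = 139055/2 + 901*B/6 (P(B) = ⅓ + ((463 + B)*(-3 + 904))/6 = ⅓ + ((463 + B)*901)/6 = ⅓ + (417163 + 901*B)/6 = ⅓ + (417163/6 + 901*B/6) = 139055/2 + 901*B/6)
(2626972 - 1689715)/(P(-636) - 4599653) = (2626972 - 1689715)/((139055/2 + (901/6)*(-636)) - 4599653) = 937257/((139055/2 - 95506) - 4599653) = 937257/(-51957/2 - 4599653) = 937257/(-9251263/2) = 937257*(-2/9251263) = -1874514/9251263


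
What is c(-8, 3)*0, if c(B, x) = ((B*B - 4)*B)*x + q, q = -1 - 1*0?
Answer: 0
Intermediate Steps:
q = -1 (q = -1 + 0 = -1)
c(B, x) = -1 + B*x*(-4 + B²) (c(B, x) = ((B*B - 4)*B)*x - 1 = ((B² - 4)*B)*x - 1 = ((-4 + B²)*B)*x - 1 = (B*(-4 + B²))*x - 1 = B*x*(-4 + B²) - 1 = -1 + B*x*(-4 + B²))
c(-8, 3)*0 = (-1 + 3*(-8)³ - 4*(-8)*3)*0 = (-1 + 3*(-512) + 96)*0 = (-1 - 1536 + 96)*0 = -1441*0 = 0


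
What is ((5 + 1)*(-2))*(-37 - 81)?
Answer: 1416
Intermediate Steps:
((5 + 1)*(-2))*(-37 - 81) = (6*(-2))*(-118) = -12*(-118) = 1416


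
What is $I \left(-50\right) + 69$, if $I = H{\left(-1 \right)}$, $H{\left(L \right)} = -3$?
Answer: $219$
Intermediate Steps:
$I = -3$
$I \left(-50\right) + 69 = \left(-3\right) \left(-50\right) + 69 = 150 + 69 = 219$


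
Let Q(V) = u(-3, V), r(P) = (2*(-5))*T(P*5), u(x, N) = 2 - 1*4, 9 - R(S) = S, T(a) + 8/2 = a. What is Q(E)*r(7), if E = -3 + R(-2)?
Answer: 620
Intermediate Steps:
T(a) = -4 + a
R(S) = 9 - S
u(x, N) = -2 (u(x, N) = 2 - 4 = -2)
E = 8 (E = -3 + (9 - 1*(-2)) = -3 + (9 + 2) = -3 + 11 = 8)
r(P) = 40 - 50*P (r(P) = (2*(-5))*(-4 + P*5) = -10*(-4 + 5*P) = 40 - 50*P)
Q(V) = -2
Q(E)*r(7) = -2*(40 - 50*7) = -2*(40 - 350) = -2*(-310) = 620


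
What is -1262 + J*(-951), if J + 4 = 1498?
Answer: -1422056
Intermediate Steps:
J = 1494 (J = -4 + 1498 = 1494)
-1262 + J*(-951) = -1262 + 1494*(-951) = -1262 - 1420794 = -1422056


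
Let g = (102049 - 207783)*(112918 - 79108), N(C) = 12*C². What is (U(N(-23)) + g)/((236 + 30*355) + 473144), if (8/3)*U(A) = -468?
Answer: -7149733431/968060 ≈ -7385.6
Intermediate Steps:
U(A) = -351/2 (U(A) = (3/8)*(-468) = -351/2)
g = -3574866540 (g = -105734*33810 = -3574866540)
(U(N(-23)) + g)/((236 + 30*355) + 473144) = (-351/2 - 3574866540)/((236 + 30*355) + 473144) = -7149733431/(2*((236 + 10650) + 473144)) = -7149733431/(2*(10886 + 473144)) = -7149733431/2/484030 = -7149733431/2*1/484030 = -7149733431/968060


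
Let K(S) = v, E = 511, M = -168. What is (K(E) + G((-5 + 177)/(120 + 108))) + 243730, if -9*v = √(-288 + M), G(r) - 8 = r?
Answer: 13893109/57 - 2*I*√114/9 ≈ 2.4374e+5 - 2.3727*I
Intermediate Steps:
G(r) = 8 + r
v = -2*I*√114/9 (v = -√(-288 - 168)/9 = -2*I*√114/9 ≈ -2.3727*I)
K(S) = -2*I*√114/9
(K(E) + G((-5 + 177)/(120 + 108))) + 243730 = (-2*I*√114/9 + (8 + (-5 + 177)/(120 + 108))) + 243730 = (-2*I*√114/9 + (8 + 172/228)) + 243730 = (-2*I*√114/9 + (8 + 172*(1/228))) + 243730 = (-2*I*√114/9 + (8 + 43/57)) + 243730 = (-2*I*√114/9 + 499/57) + 243730 = (499/57 - 2*I*√114/9) + 243730 = 13893109/57 - 2*I*√114/9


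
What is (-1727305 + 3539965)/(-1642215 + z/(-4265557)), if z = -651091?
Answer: -1933001137905/1751240259416 ≈ -1.1038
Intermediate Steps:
(-1727305 + 3539965)/(-1642215 + z/(-4265557)) = (-1727305 + 3539965)/(-1642215 - 651091/(-4265557)) = 1812660/(-1642215 - 651091*(-1/4265557)) = 1812660/(-1642215 + 651091/4265557) = 1812660/(-7004961037664/4265557) = 1812660*(-4265557/7004961037664) = -1933001137905/1751240259416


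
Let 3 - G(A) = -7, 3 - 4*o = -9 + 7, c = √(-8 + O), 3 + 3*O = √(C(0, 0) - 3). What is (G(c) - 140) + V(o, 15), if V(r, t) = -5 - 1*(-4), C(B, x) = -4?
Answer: -131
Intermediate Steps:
O = -1 + I*√7/3 (O = -1 + √(-4 - 3)/3 = -1 + √(-7)/3 = -1 + (I*√7)/3 = -1 + I*√7/3 ≈ -1.0 + 0.88192*I)
c = √(-9 + I*√7/3) (c = √(-8 + (-1 + I*√7/3)) = √(-9 + I*√7/3) ≈ 0.14681 + 3.0036*I)
o = 5/4 (o = ¾ - (-9 + 7)/4 = ¾ - ¼*(-2) = ¾ + ½ = 5/4 ≈ 1.2500)
G(A) = 10 (G(A) = 3 - 1*(-7) = 3 + 7 = 10)
V(r, t) = -1 (V(r, t) = -5 + 4 = -1)
(G(c) - 140) + V(o, 15) = (10 - 140) - 1 = -130 - 1 = -131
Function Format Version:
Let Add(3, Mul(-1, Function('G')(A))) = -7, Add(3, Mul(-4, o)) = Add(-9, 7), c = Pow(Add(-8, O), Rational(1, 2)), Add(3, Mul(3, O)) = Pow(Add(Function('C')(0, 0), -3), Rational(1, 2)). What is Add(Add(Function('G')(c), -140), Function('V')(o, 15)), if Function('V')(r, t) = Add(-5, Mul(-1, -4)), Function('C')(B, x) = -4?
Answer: -131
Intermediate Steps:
O = Add(-1, Mul(Rational(1, 3), I, Pow(7, Rational(1, 2)))) (O = Add(-1, Mul(Rational(1, 3), Pow(Add(-4, -3), Rational(1, 2)))) = Add(-1, Mul(Rational(1, 3), Pow(-7, Rational(1, 2)))) = Add(-1, Mul(Rational(1, 3), Mul(I, Pow(7, Rational(1, 2))))) = Add(-1, Mul(Rational(1, 3), I, Pow(7, Rational(1, 2)))) ≈ Add(-1.0000, Mul(0.88192, I)))
c = Pow(Add(-9, Mul(Rational(1, 3), I, Pow(7, Rational(1, 2)))), Rational(1, 2)) (c = Pow(Add(-8, Add(-1, Mul(Rational(1, 3), I, Pow(7, Rational(1, 2))))), Rational(1, 2)) = Pow(Add(-9, Mul(Rational(1, 3), I, Pow(7, Rational(1, 2)))), Rational(1, 2)) ≈ Add(0.14681, Mul(3.0036, I)))
o = Rational(5, 4) (o = Add(Rational(3, 4), Mul(Rational(-1, 4), Add(-9, 7))) = Add(Rational(3, 4), Mul(Rational(-1, 4), -2)) = Add(Rational(3, 4), Rational(1, 2)) = Rational(5, 4) ≈ 1.2500)
Function('G')(A) = 10 (Function('G')(A) = Add(3, Mul(-1, -7)) = Add(3, 7) = 10)
Function('V')(r, t) = -1 (Function('V')(r, t) = Add(-5, 4) = -1)
Add(Add(Function('G')(c), -140), Function('V')(o, 15)) = Add(Add(10, -140), -1) = Add(-130, -1) = -131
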